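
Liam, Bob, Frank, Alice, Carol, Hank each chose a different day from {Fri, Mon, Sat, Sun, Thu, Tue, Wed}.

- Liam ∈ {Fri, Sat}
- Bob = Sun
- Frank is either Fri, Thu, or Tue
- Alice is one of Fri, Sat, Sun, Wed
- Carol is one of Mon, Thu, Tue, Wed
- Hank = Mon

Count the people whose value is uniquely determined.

2

Bob has just one choice, so Bob = Sun. Eliminate Sun elsewhere: Alice.
That leaves Hank = Mon. Eliminate Mon elsewhere: Carol.
Determined: Bob=Sun, Hank=Mon. The other people each still have more than one consistent value. That makes 2.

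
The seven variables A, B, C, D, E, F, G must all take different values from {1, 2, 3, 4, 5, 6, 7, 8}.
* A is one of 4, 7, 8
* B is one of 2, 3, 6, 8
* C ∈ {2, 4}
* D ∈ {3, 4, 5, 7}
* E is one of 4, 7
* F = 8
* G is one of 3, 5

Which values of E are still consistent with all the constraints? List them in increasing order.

4, 7

F must be 8 (only option left). Strike 8 from A, B.
Among the 6 still-open variables, 6 fits only B (and all 6 values in {2, 3, 4, 5, 6, 7} must be used), so B = 6.
The 5 still-open variables together cover exactly {2, 3, 4, 5, 7} — 5 values for 5 variables — and 2 appears only in C's list, so C = 2.
A and E between them cover only {4, 7} — a naked pair. Remove those values from D.
No further eliminations apply; E can still be any of 4, 7.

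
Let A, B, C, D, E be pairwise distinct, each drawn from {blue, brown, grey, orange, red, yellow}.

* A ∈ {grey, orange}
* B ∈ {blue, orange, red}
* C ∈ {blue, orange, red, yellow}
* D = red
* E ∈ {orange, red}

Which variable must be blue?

B

D's domain is down to {red}, so D = red. Eliminate red elsewhere: B, C, E.
E must be orange (only option left). Strike orange from A, B, C.
So blue goes to B.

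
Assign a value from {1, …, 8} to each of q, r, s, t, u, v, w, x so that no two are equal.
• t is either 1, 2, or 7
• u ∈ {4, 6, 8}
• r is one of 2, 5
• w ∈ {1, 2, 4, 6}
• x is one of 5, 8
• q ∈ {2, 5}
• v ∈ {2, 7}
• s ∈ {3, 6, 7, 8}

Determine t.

Among the 8 variables, 3 fits only s (and all 8 values in {1, 2, 3, 4, 5, 6, 7, 8} must be used), so s = 3.
q and r between them cover only {2, 5} — a naked pair. Remove those values from t, v, w, x.
v has just one choice, so v = 7. Remove 7 from t.
So t = 1.

1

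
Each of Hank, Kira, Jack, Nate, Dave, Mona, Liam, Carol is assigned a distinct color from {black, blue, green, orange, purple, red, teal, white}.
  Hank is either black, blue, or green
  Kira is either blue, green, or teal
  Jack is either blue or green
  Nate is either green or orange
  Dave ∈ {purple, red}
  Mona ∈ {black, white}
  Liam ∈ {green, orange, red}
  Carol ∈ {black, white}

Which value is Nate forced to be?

orange

The 8 variables together cover exactly {black, blue, green, orange, purple, red, teal, white} — 8 values for 8 variables — and purple appears only in Dave's list, so Dave = purple.
Among the 7 still-open variables, red fits only Liam (and all 7 values in {black, blue, green, orange, red, teal, white} must be used), so Liam = red.
The 6 still-open variables together cover exactly {black, blue, green, orange, teal, white} — 6 values for 6 variables — and orange appears only in Nate's list, so Nate = orange.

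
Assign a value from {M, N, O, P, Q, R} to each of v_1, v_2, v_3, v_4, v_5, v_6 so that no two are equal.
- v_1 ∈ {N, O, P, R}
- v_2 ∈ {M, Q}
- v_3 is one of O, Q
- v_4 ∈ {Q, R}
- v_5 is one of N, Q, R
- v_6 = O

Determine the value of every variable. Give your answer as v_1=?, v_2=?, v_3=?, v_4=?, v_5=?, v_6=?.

v_1=P, v_2=M, v_3=Q, v_4=R, v_5=N, v_6=O

v_6 has just one choice, so v_6 = O. Strike O from v_1, v_3.
v_3 has just one choice, so v_3 = Q. Remove Q from v_2, v_4, v_5.
v_4 has just one choice, so v_4 = R. Remove R from v_1, v_5.
v_5 has just one choice, so v_5 = N. Eliminate N elsewhere: v_1.
v_1's domain is down to {P}, so v_1 = P.
v_2's domain is down to {M}, so v_2 = M.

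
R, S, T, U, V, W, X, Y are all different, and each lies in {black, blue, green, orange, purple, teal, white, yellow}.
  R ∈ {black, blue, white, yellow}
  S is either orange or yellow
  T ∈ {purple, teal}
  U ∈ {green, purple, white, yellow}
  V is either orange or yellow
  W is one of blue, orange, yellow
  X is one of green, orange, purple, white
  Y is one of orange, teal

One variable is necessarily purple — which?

T

Among the 8 variables, black fits only R (and all 8 values in {black, blue, green, orange, purple, teal, white, yellow} must be used), so R = black.
Among the 7 still-open variables, blue fits only W (and all 7 values in {blue, green, orange, purple, teal, white, yellow} must be used), so W = blue.
S and V between them cover only {orange, yellow} — a naked pair. Remove those values from U, X, Y.
That leaves Y = teal. So T can't be teal.
So purple goes to T.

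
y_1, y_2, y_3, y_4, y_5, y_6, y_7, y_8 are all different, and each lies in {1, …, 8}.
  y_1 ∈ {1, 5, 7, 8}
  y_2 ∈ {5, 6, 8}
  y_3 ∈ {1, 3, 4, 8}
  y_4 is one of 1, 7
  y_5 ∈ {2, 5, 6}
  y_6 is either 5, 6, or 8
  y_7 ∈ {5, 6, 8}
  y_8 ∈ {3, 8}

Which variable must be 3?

y_8

The 8 variables draw from only 8 values {1, 2, 3, 4, 5, 6, 7, 8}, so each is used; only y_5 can be 2, hence y_5 = 2.
The 7 still-open variables draw from only 7 values {1, 3, 4, 5, 6, 7, 8}, so each is used; only y_3 can be 4, hence y_3 = 4.
The 6 still-open variables together cover exactly {1, 3, 5, 6, 7, 8} — 6 values for 6 variables — and 3 appears only in y_8's list, so y_8 = 3.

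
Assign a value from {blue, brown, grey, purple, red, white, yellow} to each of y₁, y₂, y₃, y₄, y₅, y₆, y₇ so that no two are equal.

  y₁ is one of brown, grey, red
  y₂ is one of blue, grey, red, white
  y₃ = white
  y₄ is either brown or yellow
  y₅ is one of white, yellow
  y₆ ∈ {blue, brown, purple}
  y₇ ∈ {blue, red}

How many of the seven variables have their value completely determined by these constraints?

4

y₃'s domain is down to {white}, so y₃ = white. Strike white from y₂, y₅.
y₅ must be yellow (only option left). Strike yellow from y₄.
y₄ has just one choice, so y₄ = brown. Strike brown from y₁, y₆.
Among the 4 still-open variables, purple fits only y₆ (and all 4 values in {blue, grey, purple, red} must be used), so y₆ = purple.
Determined: y₃=white, y₄=brown, y₅=yellow, y₆=purple. The other variables each still have more than one consistent value. That makes 4.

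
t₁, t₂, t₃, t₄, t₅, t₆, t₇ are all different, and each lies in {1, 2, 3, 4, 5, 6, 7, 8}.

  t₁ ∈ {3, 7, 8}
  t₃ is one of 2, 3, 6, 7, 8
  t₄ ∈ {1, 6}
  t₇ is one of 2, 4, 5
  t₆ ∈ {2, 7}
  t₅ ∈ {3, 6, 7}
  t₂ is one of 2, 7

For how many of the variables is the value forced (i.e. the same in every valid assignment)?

1

The 2 variables t₂ and t₆ are confined to {2, 7}, which locks those values in; drop them from t₁, t₃, t₅, t₇.
The 3 variables t₁, t₃, t₅ are confined to {3, 6, 8}, which locks those values in; drop them from t₄.
That leaves t₄ = 1.
Determined: t₄=1. The other variables each still have more than one consistent value. That makes 1.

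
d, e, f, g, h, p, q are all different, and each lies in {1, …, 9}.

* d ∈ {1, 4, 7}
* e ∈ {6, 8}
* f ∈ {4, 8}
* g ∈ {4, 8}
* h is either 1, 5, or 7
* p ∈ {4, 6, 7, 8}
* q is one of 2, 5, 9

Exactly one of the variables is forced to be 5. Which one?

h

f and g share exactly the 2 values {4, 8}; by pigeonhole those values go to them, so strike 4, 8 from d, e, p.
e has just one choice, so e = 6. So p can't be 6.
p's domain is down to {7}, so p = 7. Remove 7 from d, h.
d's domain is down to {1}, so d = 1. Eliminate 1 elsewhere: h.
So 5 goes to h.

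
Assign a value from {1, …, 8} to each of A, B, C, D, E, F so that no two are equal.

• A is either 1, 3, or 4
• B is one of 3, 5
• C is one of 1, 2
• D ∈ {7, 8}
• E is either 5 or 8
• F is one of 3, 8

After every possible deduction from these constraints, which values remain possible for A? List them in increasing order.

1, 4

B, E, F between them cover only {3, 5, 8} — a naked triple. Remove those values from A, D.
D has just one choice, so D = 7.
No further eliminations apply; A can still be any of 1, 4.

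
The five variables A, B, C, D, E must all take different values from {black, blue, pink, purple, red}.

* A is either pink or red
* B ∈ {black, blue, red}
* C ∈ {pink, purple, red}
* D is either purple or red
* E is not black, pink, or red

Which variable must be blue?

E

Among the 5 variables, black fits only B (and all 5 values in {black, blue, pink, purple, red} must be used), so B = black.
Among the 4 still-open variables, blue fits only E (and all 4 values in {blue, pink, purple, red} must be used), so E = blue.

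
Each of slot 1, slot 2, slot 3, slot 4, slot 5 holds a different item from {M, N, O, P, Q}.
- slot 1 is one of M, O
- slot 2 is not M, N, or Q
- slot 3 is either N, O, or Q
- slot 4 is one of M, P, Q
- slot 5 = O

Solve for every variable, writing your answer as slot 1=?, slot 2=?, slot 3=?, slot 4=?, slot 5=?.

slot 5's domain is down to {O}, so slot 5 = O. Eliminate O elsewhere: slot 1, slot 2, slot 3.
That leaves slot 1 = M. Strike M from slot 4.
That leaves slot 2 = P. Strike P from slot 4.
That leaves slot 4 = Q. Eliminate Q elsewhere: slot 3.
slot 3 must be N (only option left).

slot 1=M, slot 2=P, slot 3=N, slot 4=Q, slot 5=O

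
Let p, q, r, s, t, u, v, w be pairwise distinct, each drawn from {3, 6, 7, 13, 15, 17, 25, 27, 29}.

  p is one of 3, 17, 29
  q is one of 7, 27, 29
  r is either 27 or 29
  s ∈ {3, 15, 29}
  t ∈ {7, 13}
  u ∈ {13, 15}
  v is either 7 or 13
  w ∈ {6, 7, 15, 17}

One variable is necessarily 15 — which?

Among the 8 variables, 6 fits only w (and all 8 values in {3, 6, 7, 13, 15, 17, 27, 29} must be used), so w = 6.
The 7 still-open variables draw from only 7 values {3, 7, 13, 15, 17, 27, 29}, so each is used; only p can be 17, hence p = 17.
The 6 still-open variables draw from only 6 values {3, 7, 13, 15, 27, 29}, so each is used; only s can be 3, hence s = 3.
The 5 still-open variables together cover exactly {7, 13, 15, 27, 29} — 5 values for 5 variables — and 15 appears only in u's list, so u = 15.

u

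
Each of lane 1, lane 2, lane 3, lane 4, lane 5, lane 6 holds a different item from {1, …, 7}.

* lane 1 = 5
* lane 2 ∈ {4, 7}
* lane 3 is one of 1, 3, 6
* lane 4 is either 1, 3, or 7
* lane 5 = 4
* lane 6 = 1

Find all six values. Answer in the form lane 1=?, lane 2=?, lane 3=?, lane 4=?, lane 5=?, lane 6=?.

lane 1=5, lane 2=7, lane 3=6, lane 4=3, lane 5=4, lane 6=1

lane 1 has just one choice, so lane 1 = 5.
That leaves lane 5 = 4. So lane 2 can't be 4.
That leaves lane 6 = 1. Remove 1 from lane 3, lane 4.
lane 2 has just one choice, so lane 2 = 7. Eliminate 7 elsewhere: lane 4.
lane 4 has just one choice, so lane 4 = 3. So lane 3 can't be 3.
lane 3's domain is down to {6}, so lane 3 = 6.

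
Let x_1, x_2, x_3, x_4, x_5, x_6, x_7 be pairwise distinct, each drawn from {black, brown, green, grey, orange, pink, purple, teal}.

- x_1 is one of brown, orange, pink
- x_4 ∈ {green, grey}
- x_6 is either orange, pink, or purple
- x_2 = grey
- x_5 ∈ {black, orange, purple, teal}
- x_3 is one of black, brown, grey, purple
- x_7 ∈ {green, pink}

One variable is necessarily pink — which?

x_7

x_2 has just one choice, so x_2 = grey. Strike grey from x_3, x_4.
That leaves x_4 = green. Eliminate green elsewhere: x_7.
So pink goes to x_7.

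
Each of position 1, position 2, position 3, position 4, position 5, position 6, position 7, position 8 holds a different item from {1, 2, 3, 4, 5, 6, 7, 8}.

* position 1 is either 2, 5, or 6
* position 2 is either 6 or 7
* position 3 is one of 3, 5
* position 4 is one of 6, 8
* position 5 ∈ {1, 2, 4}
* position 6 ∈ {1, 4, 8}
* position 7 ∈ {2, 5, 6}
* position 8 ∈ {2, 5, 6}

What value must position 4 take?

8

Among the 8 variables, 3 fits only position 3 (and all 8 values in {1, 2, 3, 4, 5, 6, 7, 8} must be used), so position 3 = 3.
The 7 still-open variables draw from only 7 values {1, 2, 4, 5, 6, 7, 8}, so each is used; only position 2 can be 7, hence position 2 = 7.
The 3 variables position 1, position 7, position 8 are confined to {2, 5, 6}, which locks those values in; drop them from position 4, position 5.
So position 4 = 8.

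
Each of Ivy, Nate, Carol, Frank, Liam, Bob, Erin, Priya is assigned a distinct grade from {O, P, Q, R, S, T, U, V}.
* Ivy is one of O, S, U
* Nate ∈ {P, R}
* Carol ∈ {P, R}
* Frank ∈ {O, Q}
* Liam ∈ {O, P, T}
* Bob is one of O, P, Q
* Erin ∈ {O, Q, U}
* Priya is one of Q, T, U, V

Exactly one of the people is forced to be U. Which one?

The 8 variables draw from only 8 values {O, P, Q, R, S, T, U, V}, so each is used; only Ivy can be S, hence Ivy = S.
Among the 7 still-open variables, V fits only Priya (and all 7 values in {O, P, Q, R, T, U, V} must be used), so Priya = V.
The 6 still-open variables draw from only 6 values {O, P, Q, R, T, U}, so each is used; only Liam can be T, hence Liam = T.
The 5 still-open variables draw from only 5 values {O, P, Q, R, U}, so each is used; only Erin can be U, hence Erin = U.

Erin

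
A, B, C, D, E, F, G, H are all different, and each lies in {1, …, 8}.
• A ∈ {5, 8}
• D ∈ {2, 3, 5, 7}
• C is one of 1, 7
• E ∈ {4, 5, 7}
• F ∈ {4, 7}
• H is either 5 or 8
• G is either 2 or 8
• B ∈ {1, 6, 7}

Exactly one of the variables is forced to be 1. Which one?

Among the 8 variables, 3 fits only D (and all 8 values in {1, 2, 3, 4, 5, 6, 7, 8} must be used), so D = 3.
The 7 still-open variables draw from only 7 values {1, 2, 4, 5, 6, 7, 8}, so each is used; only G can be 2, hence G = 2.
The 6 still-open variables draw from only 6 values {1, 4, 5, 6, 7, 8}, so each is used; only B can be 6, hence B = 6.
Among the 5 still-open variables, 1 fits only C (and all 5 values in {1, 4, 5, 7, 8} must be used), so C = 1.

C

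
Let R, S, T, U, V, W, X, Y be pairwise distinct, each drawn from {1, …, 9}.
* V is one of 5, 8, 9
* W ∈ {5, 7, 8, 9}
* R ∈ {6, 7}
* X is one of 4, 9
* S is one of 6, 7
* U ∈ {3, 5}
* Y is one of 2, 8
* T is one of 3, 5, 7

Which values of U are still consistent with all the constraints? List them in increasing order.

3, 5

The 8 variables draw from only 8 values {2, 3, 4, 5, 6, 7, 8, 9}, so each is used; only Y can be 2, hence Y = 2.
The 7 still-open variables together cover exactly {3, 4, 5, 6, 7, 8, 9} — 7 values for 7 variables — and 4 appears only in X's list, so X = 4.
R and S between them cover only {6, 7} — a naked pair. Remove those values from T, W.
T and U between them cover only {3, 5} — a naked pair. Remove those values from V, W.
No further eliminations apply; U can still be any of 3, 5.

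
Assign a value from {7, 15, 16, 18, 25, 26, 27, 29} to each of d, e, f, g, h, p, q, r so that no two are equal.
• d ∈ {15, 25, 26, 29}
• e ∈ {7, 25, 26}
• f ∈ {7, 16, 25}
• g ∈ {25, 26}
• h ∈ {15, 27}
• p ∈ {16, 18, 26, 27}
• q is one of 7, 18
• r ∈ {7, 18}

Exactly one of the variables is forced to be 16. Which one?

Among the 8 variables, 29 fits only d (and all 8 values in {7, 15, 16, 18, 25, 26, 27, 29} must be used), so d = 29.
The 7 still-open variables draw from only 7 values {7, 15, 16, 18, 25, 26, 27}, so each is used; only h can be 15, hence h = 15.
The 6 still-open variables draw from only 6 values {7, 16, 18, 25, 26, 27}, so each is used; only p can be 27, hence p = 27.
Among the 5 still-open variables, 16 fits only f (and all 5 values in {7, 16, 18, 25, 26} must be used), so f = 16.

f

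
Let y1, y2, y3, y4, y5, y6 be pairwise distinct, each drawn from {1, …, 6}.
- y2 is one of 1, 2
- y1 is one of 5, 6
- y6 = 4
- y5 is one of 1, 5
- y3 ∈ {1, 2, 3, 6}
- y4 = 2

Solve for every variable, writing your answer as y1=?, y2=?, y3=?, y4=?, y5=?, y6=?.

y1=6, y2=1, y3=3, y4=2, y5=5, y6=4

y4's domain is down to {2}, so y4 = 2. Remove 2 from y2, y3.
y6's domain is down to {4}, so y6 = 4.
That leaves y2 = 1. Eliminate 1 elsewhere: y3, y5.
y5 has just one choice, so y5 = 5. Eliminate 5 elsewhere: y1.
y1 must be 6 (only option left). Strike 6 from y3.
That leaves y3 = 3.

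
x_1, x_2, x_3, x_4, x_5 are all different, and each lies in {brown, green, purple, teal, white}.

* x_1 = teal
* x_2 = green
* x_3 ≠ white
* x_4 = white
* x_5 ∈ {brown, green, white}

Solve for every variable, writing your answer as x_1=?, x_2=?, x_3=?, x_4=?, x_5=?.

x_1=teal, x_2=green, x_3=purple, x_4=white, x_5=brown

x_1's domain is down to {teal}, so x_1 = teal. Eliminate teal elsewhere: x_3.
That leaves x_2 = green. Strike green from x_3, x_5.
x_4 has just one choice, so x_4 = white. So x_5 can't be white.
That leaves x_5 = brown. Eliminate brown elsewhere: x_3.
x_3 has just one choice, so x_3 = purple.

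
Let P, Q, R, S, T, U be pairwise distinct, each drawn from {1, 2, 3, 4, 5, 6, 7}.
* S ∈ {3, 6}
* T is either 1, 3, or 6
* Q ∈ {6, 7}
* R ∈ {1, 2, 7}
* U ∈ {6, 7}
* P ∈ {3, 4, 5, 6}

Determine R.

2

Q and U between them cover only {6, 7} — a naked pair. Remove those values from P, R, S, T.
S has just one choice, so S = 3. Strike 3 from P, T.
That leaves T = 1. Remove 1 from R.
So R = 2.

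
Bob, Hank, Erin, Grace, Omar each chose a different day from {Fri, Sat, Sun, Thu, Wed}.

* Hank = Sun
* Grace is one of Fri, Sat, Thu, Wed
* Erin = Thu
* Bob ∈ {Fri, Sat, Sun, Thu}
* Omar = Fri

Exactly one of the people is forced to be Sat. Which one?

Hank must be Sun (only option left). Strike Sun from Bob.
Erin has just one choice, so Erin = Thu. Eliminate Thu elsewhere: Bob, Grace.
That leaves Omar = Fri. So Bob, Grace can't be Fri.
So Sat goes to Bob.

Bob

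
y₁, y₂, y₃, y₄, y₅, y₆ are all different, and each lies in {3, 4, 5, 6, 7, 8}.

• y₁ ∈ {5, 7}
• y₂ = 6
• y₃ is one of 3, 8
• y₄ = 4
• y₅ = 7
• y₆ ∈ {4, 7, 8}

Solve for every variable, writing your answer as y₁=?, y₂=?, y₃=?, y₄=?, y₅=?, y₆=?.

y₂'s domain is down to {6}, so y₂ = 6.
y₄ must be 4 (only option left). Strike 4 from y₆.
y₅'s domain is down to {7}, so y₅ = 7. Remove 7 from y₁, y₆.
That leaves y₆ = 8. Remove 8 from y₃.
y₁ must be 5 (only option left).
That leaves y₃ = 3.

y₁=5, y₂=6, y₃=3, y₄=4, y₅=7, y₆=8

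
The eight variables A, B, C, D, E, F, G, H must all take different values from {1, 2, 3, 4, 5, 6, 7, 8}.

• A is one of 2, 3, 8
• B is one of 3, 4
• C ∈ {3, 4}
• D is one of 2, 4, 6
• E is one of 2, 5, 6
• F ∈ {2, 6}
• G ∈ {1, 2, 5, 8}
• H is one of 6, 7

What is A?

Among the 8 variables, 1 fits only G (and all 8 values in {1, 2, 3, 4, 5, 6, 7, 8} must be used), so G = 1.
Among the 7 still-open variables, 5 fits only E (and all 7 values in {2, 3, 4, 5, 6, 7, 8} must be used), so E = 5.
The 6 still-open variables together cover exactly {2, 3, 4, 6, 7, 8} — 6 values for 6 variables — and 7 appears only in H's list, so H = 7.
The 5 still-open variables draw from only 5 values {2, 3, 4, 6, 8}, so each is used; only A can be 8, hence A = 8.

8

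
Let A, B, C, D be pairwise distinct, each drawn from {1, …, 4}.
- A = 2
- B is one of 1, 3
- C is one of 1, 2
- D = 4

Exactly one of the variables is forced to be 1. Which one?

A must be 2 (only option left). Remove 2 from C.
So 1 goes to C.

C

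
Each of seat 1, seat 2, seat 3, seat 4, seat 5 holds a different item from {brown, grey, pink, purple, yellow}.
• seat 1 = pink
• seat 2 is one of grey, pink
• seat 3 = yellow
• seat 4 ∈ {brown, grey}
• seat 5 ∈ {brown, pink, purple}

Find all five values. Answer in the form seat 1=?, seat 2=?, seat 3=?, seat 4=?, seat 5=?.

seat 1=pink, seat 2=grey, seat 3=yellow, seat 4=brown, seat 5=purple

seat 1 must be pink (only option left). Strike pink from seat 2, seat 5.
seat 2's domain is down to {grey}, so seat 2 = grey. Remove grey from seat 4.
seat 3 must be yellow (only option left).
seat 4 has just one choice, so seat 4 = brown. Eliminate brown elsewhere: seat 5.
seat 5's domain is down to {purple}, so seat 5 = purple.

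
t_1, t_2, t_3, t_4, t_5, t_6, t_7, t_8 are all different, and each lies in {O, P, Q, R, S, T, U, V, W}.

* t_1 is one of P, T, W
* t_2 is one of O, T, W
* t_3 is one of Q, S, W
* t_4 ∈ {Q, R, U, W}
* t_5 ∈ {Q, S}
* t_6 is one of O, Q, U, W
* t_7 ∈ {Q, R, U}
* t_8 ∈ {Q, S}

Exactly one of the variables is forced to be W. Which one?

t_3

Among the 8 variables, P fits only t_1 (and all 8 values in {O, P, Q, R, S, T, U, W} must be used), so t_1 = P.
The 7 still-open variables together cover exactly {O, Q, R, S, T, U, W} — 7 values for 7 variables — and T appears only in t_2's list, so t_2 = T.
The 6 still-open variables draw from only 6 values {O, Q, R, S, U, W}, so each is used; only t_6 can be O, hence t_6 = O.
The 2 variables t_5 and t_8 are confined to {Q, S}, which locks those values in; drop them from t_3, t_4, t_7.
So W goes to t_3.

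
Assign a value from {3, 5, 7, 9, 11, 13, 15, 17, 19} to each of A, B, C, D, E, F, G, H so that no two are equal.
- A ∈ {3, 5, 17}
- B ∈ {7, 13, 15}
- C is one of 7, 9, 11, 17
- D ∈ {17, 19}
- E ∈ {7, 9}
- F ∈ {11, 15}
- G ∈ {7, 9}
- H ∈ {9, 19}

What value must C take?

11

E and G share exactly the 2 values {7, 9}; by pigeonhole those values go to them, so strike 7, 9 from B, C, H.
H's domain is down to {19}, so H = 19. Remove 19 from D.
That leaves D = 17. So A, C can't be 17.
So C = 11.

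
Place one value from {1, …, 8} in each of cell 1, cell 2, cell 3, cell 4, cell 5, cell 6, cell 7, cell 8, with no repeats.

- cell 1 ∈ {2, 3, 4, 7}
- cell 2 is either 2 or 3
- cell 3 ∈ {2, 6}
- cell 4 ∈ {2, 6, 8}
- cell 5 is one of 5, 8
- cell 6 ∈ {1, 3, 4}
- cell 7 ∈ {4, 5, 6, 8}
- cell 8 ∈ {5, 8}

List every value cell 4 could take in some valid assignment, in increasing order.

2, 6

Among the 8 variables, 1 fits only cell 6 (and all 8 values in {1, 2, 3, 4, 5, 6, 7, 8} must be used), so cell 6 = 1.
Among the 7 still-open variables, 7 fits only cell 1 (and all 7 values in {2, 3, 4, 5, 6, 7, 8} must be used), so cell 1 = 7.
The 6 still-open variables together cover exactly {2, 3, 4, 5, 6, 8} — 6 values for 6 variables — and 3 appears only in cell 2's list, so cell 2 = 3.
The 5 still-open variables draw from only 5 values {2, 4, 5, 6, 8}, so each is used; only cell 7 can be 4, hence cell 7 = 4.
cell 5 and cell 8 share exactly the 2 values {5, 8}; by pigeonhole those values go to them, so strike 5, 8 from cell 4.
No further eliminations apply; cell 4 can still be any of 2, 6.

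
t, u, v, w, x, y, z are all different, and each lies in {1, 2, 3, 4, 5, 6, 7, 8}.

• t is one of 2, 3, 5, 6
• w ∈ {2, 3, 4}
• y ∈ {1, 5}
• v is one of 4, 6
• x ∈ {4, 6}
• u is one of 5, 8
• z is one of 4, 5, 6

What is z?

5

Among the 7 variables, 1 fits only y (and all 7 values in {1, 2, 3, 4, 5, 6, 8} must be used), so y = 1.
Among the 6 still-open variables, 8 fits only u (and all 6 values in {2, 3, 4, 5, 6, 8} must be used), so u = 8.
v and x between them cover only {4, 6} — a naked pair. Remove those values from t, w, z.
So z = 5.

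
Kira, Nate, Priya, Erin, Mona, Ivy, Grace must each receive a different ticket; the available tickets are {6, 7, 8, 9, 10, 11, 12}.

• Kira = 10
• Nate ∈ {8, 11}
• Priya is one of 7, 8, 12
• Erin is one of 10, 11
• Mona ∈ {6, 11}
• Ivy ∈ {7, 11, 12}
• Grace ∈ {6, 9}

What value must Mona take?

6

Kira has just one choice, so Kira = 10. So Erin can't be 10.
That leaves Erin = 11. So Nate, Mona, Ivy can't be 11.
So Mona = 6.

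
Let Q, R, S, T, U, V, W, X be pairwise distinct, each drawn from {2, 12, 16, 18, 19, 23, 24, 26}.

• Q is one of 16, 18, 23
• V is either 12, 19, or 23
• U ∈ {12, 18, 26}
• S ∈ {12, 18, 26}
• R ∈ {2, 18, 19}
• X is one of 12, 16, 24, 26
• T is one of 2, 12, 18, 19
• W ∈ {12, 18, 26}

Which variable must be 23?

V

Among the 8 variables, 24 fits only X (and all 8 values in {2, 12, 16, 18, 19, 23, 24, 26} must be used), so X = 24.
The 7 still-open variables draw from only 7 values {2, 12, 16, 18, 19, 23, 26}, so each is used; only Q can be 16, hence Q = 16.
The 6 still-open variables together cover exactly {2, 12, 18, 19, 23, 26} — 6 values for 6 variables — and 23 appears only in V's list, so V = 23.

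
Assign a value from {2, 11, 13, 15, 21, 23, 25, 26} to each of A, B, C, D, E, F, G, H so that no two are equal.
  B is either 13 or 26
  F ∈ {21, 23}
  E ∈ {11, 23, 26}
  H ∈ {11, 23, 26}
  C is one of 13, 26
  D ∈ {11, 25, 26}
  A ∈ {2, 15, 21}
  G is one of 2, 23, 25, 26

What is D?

25

Among the 8 variables, 15 fits only A (and all 8 values in {2, 11, 13, 15, 21, 23, 25, 26} must be used), so A = 15.
The 7 still-open variables draw from only 7 values {2, 11, 13, 21, 23, 25, 26}, so each is used; only G can be 2, hence G = 2.
The 6 still-open variables draw from only 6 values {11, 13, 21, 23, 25, 26}, so each is used; only F can be 21, hence F = 21.
The 5 still-open variables draw from only 5 values {11, 13, 23, 25, 26}, so each is used; only D can be 25, hence D = 25.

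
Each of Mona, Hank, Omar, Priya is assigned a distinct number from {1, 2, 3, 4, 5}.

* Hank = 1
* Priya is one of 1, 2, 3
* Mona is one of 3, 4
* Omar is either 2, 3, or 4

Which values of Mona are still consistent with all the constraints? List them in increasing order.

3, 4

Hank must be 1 (only option left). So Priya can't be 1.
No further eliminations apply; Mona can still be any of 3, 4.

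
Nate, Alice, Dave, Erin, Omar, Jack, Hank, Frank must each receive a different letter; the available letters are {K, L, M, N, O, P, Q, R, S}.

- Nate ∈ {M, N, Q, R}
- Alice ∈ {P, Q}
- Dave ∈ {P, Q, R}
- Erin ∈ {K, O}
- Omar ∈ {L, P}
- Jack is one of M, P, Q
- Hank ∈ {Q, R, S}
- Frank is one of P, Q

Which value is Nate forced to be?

The 2 variables Alice and Frank are confined to {P, Q}, which locks those values in; drop them from Nate, Dave, Omar, Jack, Hank.
That leaves Dave = R. Remove R from Nate, Hank.
That leaves Omar = L.
Jack has just one choice, so Jack = M. Eliminate M elsewhere: Nate.
So Nate = N.

N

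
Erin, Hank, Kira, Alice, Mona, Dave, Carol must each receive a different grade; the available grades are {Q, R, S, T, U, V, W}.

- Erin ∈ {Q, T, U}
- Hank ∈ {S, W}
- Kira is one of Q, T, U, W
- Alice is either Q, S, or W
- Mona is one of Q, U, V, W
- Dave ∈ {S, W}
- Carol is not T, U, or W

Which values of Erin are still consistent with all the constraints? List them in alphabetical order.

The 7 variables together cover exactly {Q, R, S, T, U, V, W} — 7 values for 7 variables — and R appears only in Carol's list, so Carol = R.
The 6 still-open variables together cover exactly {Q, S, T, U, V, W} — 6 values for 6 variables — and V appears only in Mona's list, so Mona = V.
Hank and Dave between them cover only {S, W} — a naked pair. Remove those values from Kira, Alice.
Alice must be Q (only option left). Strike Q from Erin, Kira.
No further eliminations apply; Erin can still be any of T, U.

T, U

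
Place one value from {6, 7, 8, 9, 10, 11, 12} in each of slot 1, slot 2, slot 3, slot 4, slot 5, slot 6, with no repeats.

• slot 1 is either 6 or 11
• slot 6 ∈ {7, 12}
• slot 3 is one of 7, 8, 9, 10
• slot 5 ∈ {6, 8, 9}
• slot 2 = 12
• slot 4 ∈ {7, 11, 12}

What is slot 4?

slot 2's domain is down to {12}, so slot 2 = 12. Eliminate 12 elsewhere: slot 4, slot 6.
slot 6 must be 7 (only option left). Remove 7 from slot 3, slot 4.
So slot 4 = 11.

11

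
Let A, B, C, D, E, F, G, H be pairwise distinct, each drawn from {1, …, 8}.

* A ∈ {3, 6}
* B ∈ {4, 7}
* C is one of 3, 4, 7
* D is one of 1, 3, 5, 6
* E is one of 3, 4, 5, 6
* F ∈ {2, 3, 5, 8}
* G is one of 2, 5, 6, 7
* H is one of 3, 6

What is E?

5

The 8 variables draw from only 8 values {1, 2, 3, 4, 5, 6, 7, 8}, so each is used; only D can be 1, hence D = 1.
The 7 still-open variables together cover exactly {2, 3, 4, 5, 6, 7, 8} — 7 values for 7 variables — and 8 appears only in F's list, so F = 8.
Among the 6 still-open variables, 2 fits only G (and all 6 values in {2, 3, 4, 5, 6, 7} must be used), so G = 2.
The 5 still-open variables together cover exactly {3, 4, 5, 6, 7} — 5 values for 5 variables — and 5 appears only in E's list, so E = 5.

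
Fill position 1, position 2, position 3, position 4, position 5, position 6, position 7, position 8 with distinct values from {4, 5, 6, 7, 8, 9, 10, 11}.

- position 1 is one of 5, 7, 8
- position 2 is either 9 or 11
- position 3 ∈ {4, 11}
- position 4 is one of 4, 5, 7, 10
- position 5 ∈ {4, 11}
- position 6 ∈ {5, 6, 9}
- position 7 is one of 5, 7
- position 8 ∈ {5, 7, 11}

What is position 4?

Among the 8 variables, 6 fits only position 6 (and all 8 values in {4, 5, 6, 7, 8, 9, 10, 11} must be used), so position 6 = 6.
The 7 still-open variables draw from only 7 values {4, 5, 7, 8, 9, 10, 11}, so each is used; only position 1 can be 8, hence position 1 = 8.
The 6 still-open variables together cover exactly {4, 5, 7, 9, 10, 11} — 6 values for 6 variables — and 9 appears only in position 2's list, so position 2 = 9.
Among the 5 still-open variables, 10 fits only position 4 (and all 5 values in {4, 5, 7, 10, 11} must be used), so position 4 = 10.

10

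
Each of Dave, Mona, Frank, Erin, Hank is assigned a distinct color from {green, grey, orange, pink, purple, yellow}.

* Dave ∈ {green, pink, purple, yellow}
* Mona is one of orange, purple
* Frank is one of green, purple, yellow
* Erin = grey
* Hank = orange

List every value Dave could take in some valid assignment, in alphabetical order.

green, pink, yellow

Erin must be grey (only option left).
That leaves Hank = orange. So Mona can't be orange.
Mona must be purple (only option left). Strike purple from Dave, Frank.
No further eliminations apply; Dave can still be any of green, pink, yellow.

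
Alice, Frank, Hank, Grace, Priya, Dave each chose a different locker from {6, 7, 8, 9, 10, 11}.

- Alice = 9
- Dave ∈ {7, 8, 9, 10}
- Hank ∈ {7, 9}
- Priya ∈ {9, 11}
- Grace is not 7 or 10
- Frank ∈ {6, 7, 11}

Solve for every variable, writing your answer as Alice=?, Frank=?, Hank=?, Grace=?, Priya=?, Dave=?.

Alice=9, Frank=6, Hank=7, Grace=8, Priya=11, Dave=10

Alice's domain is down to {9}, so Alice = 9. Remove 9 from Hank, Grace, Priya, Dave.
That leaves Hank = 7. Remove 7 from Frank, Dave.
Priya must be 11 (only option left). Strike 11 from Frank, Grace.
Frank's domain is down to {6}, so Frank = 6. Remove 6 from Grace.
Grace has just one choice, so Grace = 8. So Dave can't be 8.
That leaves Dave = 10.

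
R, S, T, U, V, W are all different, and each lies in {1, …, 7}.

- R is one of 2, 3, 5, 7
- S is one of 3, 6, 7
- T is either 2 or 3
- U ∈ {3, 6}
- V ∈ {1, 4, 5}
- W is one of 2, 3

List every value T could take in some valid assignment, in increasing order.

T and W between them cover only {2, 3} — a naked pair. Remove those values from R, S, U.
That leaves U = 6. Strike 6 from S.
S must be 7 (only option left). Strike 7 from R.
R has just one choice, so R = 5. Strike 5 from V.
No further eliminations apply; T can still be any of 2, 3.

2, 3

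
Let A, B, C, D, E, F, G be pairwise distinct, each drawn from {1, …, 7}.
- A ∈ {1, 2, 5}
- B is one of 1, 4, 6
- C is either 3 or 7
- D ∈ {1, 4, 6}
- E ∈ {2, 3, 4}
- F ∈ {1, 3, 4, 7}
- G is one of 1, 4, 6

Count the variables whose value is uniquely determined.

2

Among the 7 variables, 5 fits only A (and all 7 values in {1, 2, 3, 4, 5, 6, 7} must be used), so A = 5.
Among the 6 still-open variables, 2 fits only E (and all 6 values in {1, 2, 3, 4, 6, 7} must be used), so E = 2.
The 3 variables B, D, G are confined to {1, 4, 6}, which locks those values in; drop them from F.
Determined: A=5, E=2. The other variables each still have more than one consistent value. That makes 2.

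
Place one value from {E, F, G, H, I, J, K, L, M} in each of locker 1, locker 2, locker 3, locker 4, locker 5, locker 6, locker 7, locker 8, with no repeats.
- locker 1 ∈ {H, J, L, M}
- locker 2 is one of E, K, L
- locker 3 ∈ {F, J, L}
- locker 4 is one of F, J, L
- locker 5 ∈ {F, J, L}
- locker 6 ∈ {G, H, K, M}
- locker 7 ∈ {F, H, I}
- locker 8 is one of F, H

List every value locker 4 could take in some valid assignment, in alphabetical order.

F, J, L

The 3 variables locker 3, locker 4, locker 5 are confined to {F, J, L}, which locks those values in; drop them from locker 1, locker 2, locker 7, locker 8.
locker 8 has just one choice, so locker 8 = H. Remove H from locker 1, locker 6, locker 7.
locker 1's domain is down to {M}, so locker 1 = M. Remove M from locker 6.
locker 7 must be I (only option left).
No further eliminations apply; locker 4 can still be any of F, J, L.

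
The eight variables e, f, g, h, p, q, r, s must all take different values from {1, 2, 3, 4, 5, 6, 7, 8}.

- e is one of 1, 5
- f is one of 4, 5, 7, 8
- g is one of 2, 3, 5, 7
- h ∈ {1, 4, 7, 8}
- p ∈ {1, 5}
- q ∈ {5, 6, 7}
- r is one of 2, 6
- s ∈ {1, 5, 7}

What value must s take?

The 8 variables draw from only 8 values {1, 2, 3, 4, 5, 6, 7, 8}, so each is used; only g can be 3, hence g = 3.
The 7 still-open variables draw from only 7 values {1, 2, 4, 5, 6, 7, 8}, so each is used; only r can be 2, hence r = 2.
The 6 still-open variables draw from only 6 values {1, 4, 5, 6, 7, 8}, so each is used; only q can be 6, hence q = 6.
e and p share exactly the 2 values {1, 5}; by pigeonhole those values go to them, so strike 1, 5 from f, h, s.
So s = 7.

7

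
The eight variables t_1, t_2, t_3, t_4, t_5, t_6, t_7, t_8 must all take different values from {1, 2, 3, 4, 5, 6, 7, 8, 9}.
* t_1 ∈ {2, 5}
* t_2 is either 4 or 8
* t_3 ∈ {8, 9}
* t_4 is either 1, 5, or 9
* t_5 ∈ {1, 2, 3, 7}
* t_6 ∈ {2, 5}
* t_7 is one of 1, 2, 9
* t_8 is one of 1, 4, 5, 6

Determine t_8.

6

t_1 and t_6 share exactly the 2 values {2, 5}; by pigeonhole those values go to them, so strike 2, 5 from t_4, t_5, t_7, t_8.
t_4 and t_7 between them cover only {1, 9} — a naked pair. Remove those values from t_3, t_5, t_8.
t_3's domain is down to {8}, so t_3 = 8. Strike 8 from t_2.
t_2 has just one choice, so t_2 = 4. Remove 4 from t_8.
So t_8 = 6.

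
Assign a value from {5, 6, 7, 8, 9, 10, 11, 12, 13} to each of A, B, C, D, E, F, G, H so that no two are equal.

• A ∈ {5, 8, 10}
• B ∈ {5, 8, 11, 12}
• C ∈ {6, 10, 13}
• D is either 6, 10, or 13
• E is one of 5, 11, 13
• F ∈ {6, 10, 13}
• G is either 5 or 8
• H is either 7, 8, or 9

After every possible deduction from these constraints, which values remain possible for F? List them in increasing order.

C, D, F between them cover only {6, 10, 13} — a naked triple. Remove those values from A, E.
A and G between them cover only {5, 8} — a naked pair. Remove those values from B, E, H.
E has just one choice, so E = 11. Remove 11 from B.
B's domain is down to {12}, so B = 12.
No further eliminations apply; F can still be any of 6, 10, 13.

6, 10, 13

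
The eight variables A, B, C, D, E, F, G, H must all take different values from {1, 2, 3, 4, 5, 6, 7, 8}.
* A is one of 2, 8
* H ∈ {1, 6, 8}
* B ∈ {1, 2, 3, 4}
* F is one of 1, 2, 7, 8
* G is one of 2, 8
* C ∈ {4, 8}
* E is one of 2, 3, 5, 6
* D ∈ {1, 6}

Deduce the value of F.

The 8 variables draw from only 8 values {1, 2, 3, 4, 5, 6, 7, 8}, so each is used; only E can be 5, hence E = 5.
The 7 still-open variables together cover exactly {1, 2, 3, 4, 6, 7, 8} — 7 values for 7 variables — and 3 appears only in B's list, so B = 3.
Among the 6 still-open variables, 4 fits only C (and all 6 values in {1, 2, 4, 6, 7, 8} must be used), so C = 4.
Among the 5 still-open variables, 7 fits only F (and all 5 values in {1, 2, 6, 7, 8} must be used), so F = 7.

7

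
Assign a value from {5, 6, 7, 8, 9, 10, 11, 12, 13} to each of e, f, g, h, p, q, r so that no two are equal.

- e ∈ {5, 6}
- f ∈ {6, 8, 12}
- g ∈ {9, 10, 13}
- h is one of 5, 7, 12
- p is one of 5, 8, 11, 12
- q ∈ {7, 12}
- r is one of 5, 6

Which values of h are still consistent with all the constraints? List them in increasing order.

The 2 variables e and r are confined to {5, 6}, which locks those values in; drop them from f, h, p.
h and q between them cover only {7, 12} — a naked pair. Remove those values from f, p.
f must be 8 (only option left). Strike 8 from p.
p's domain is down to {11}, so p = 11.
No further eliminations apply; h can still be any of 7, 12.

7, 12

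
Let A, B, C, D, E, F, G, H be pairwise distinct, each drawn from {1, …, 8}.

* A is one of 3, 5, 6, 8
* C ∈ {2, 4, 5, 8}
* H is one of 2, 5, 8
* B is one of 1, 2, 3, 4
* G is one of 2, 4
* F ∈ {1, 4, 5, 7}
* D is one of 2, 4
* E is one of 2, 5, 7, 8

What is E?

7

The 8 variables draw from only 8 values {1, 2, 3, 4, 5, 6, 7, 8}, so each is used; only A can be 6, hence A = 6.
The 7 still-open variables draw from only 7 values {1, 2, 3, 4, 5, 7, 8}, so each is used; only B can be 3, hence B = 3.
Among the 6 still-open variables, 1 fits only F (and all 6 values in {1, 2, 4, 5, 7, 8} must be used), so F = 1.
The 5 still-open variables together cover exactly {2, 4, 5, 7, 8} — 5 values for 5 variables — and 7 appears only in E's list, so E = 7.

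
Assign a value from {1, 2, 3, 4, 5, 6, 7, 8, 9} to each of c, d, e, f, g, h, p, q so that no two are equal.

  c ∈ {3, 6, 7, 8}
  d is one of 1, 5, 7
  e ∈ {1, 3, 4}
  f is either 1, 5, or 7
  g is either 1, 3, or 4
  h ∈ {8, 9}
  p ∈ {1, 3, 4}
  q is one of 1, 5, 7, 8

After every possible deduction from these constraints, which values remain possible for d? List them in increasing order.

The 8 variables together cover exactly {1, 3, 4, 5, 6, 7, 8, 9} — 8 values for 8 variables — and 6 appears only in c's list, so c = 6.
The 7 still-open variables draw from only 7 values {1, 3, 4, 5, 7, 8, 9}, so each is used; only h can be 9, hence h = 9.
The 6 still-open variables draw from only 6 values {1, 3, 4, 5, 7, 8}, so each is used; only q can be 8, hence q = 8.
e, g, p share exactly the 3 values {1, 3, 4}; by pigeonhole those values go to them, so strike 1, 3, 4 from d, f.
No further eliminations apply; d can still be any of 5, 7.

5, 7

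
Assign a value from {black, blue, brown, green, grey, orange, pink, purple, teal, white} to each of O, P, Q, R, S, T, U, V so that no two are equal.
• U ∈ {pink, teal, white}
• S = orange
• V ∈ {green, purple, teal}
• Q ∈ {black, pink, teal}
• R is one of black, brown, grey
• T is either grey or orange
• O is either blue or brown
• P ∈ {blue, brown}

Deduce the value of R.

black

S has just one choice, so S = orange. Eliminate orange elsewhere: T.
T must be grey (only option left). Strike grey from R.
O and P share exactly the 2 values {blue, brown}; by pigeonhole those values go to them, so strike blue, brown from R.
So R = black.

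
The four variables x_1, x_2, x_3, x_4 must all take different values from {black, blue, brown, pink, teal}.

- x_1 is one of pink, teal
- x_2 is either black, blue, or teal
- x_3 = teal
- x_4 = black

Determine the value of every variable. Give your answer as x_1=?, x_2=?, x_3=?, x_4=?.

x_3 must be teal (only option left). Eliminate teal elsewhere: x_1, x_2.
x_4 must be black (only option left). Strike black from x_2.
x_1 must be pink (only option left).
That leaves x_2 = blue.

x_1=pink, x_2=blue, x_3=teal, x_4=black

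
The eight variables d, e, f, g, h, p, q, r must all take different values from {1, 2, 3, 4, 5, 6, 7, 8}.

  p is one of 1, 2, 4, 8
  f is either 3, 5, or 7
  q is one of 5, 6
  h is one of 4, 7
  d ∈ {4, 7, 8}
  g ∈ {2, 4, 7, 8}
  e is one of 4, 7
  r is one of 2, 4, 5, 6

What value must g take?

2

The 8 variables together cover exactly {1, 2, 3, 4, 5, 6, 7, 8} — 8 values for 8 variables — and 1 appears only in p's list, so p = 1.
The 7 still-open variables together cover exactly {2, 3, 4, 5, 6, 7, 8} — 7 values for 7 variables — and 3 appears only in f's list, so f = 3.
e and h share exactly the 2 values {4, 7}; by pigeonhole those values go to them, so strike 4, 7 from d, g, r.
d's domain is down to {8}, so d = 8. Eliminate 8 elsewhere: g.
So g = 2.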